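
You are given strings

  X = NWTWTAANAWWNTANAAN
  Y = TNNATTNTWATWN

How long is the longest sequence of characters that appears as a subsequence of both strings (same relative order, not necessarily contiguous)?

7

Taking N (X #1, Y #3), then T (X #3, Y #5), then T (X #5, Y #6), then N (X #8, Y #7), then A (X #9, Y #10), then W (X #11, Y #12), then N (X #18, Y #13) gives a common subsequence of length 7. Since dp[18][13] = 7, nothing longer is possible.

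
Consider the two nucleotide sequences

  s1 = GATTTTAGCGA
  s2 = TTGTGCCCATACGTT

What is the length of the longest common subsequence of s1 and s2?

Taking T (s1 #3, s2 #1), T (s1 #4, s2 #2), T (s1 #5, s2 #4), T (s1 #6, s2 #10), A (s1 #7, s2 #11), C (s1 #9, s2 #12), G (s1 #10, s2 #13) gives a common subsequence of length 7, and the DP table's final entry dp[11][15] is also 7, so no common subsequence is longer.

7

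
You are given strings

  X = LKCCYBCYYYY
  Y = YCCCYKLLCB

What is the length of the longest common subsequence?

4

Let dp[i][j] be the LCS length of the first i characters of X and the first j characters of Y. dp[i][j] = dp[i-1][j-1]+1 when the i-th and j-th characters match, else max(dp[i-1][j], dp[i][j-1]).
    ·  Y  C  C  C  Y  K  L  L  C  B
 ·  0  0  0  0  0  0  0  0  0  0  0
 L  0  0  0  0  0  0  0  1  1  1  1
 K  0  0  0  0  0  0  1  1  1  1  1
 C  0  0  1  1  1  1  1  1  1  2  2
 C  0  0  1  2  2  2  2  2  2  2  2
 Y  0  1  1  2  2  3  3  3  3  3  3
 B  0  1  1  2  2  3  3  3  3  3  4
 C  0  1  2  2  3  3  3  3  3  4  4
 Y  0  1  2  2  3  4  4  4  4  4  4
 Y  0  1  2  2  3  4  4  4  4  4  4
 Y  0  1  2  2  3  4  4  4  4  4  4
 Y  0  1  2  2  3  4  4  4  4  4  4
dp[11][10] = 4. One LCS (by backtracking along matches): CCYB.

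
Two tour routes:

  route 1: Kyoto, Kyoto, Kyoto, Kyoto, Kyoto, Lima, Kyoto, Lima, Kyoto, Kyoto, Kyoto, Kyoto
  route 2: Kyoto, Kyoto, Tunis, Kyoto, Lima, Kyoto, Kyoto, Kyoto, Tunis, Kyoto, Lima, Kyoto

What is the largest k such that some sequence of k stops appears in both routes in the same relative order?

9

Match Kyoto at route 1[1]=route 2[1], then Kyoto at route 1[2]=route 2[2], then Kyoto at route 1[5]=route 2[4], then Lima at route 1[6]=route 2[5], then Kyoto at route 1[7]=route 2[6], then Kyoto at route 1[9]=route 2[7], then Kyoto at route 1[10]=route 2[8], then Kyoto at route 1[11]=route 2[10], then Kyoto at route 1[12]=route 2[12] — 9 stops in the same relative order in both. dp[12][12] = 9 confirms this is the maximum.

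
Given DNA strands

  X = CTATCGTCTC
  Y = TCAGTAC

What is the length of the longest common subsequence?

Pick C at X[1]=Y[2] → A at X[3]=Y[3] → G at X[6]=Y[4] → T at X[7]=Y[5] → C at X[10]=Y[7]; all 5 bases appear in both, in order. The LCS DP gives dp[10][7] = 5, so this is optimal.

5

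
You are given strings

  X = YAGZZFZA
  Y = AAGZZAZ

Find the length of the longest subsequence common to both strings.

5

Let dp[i][j] be the LCS length of the first i characters of X and the first j characters of Y. dp[i][j] = dp[i-1][j-1]+1 when the i-th and j-th characters match, else max(dp[i-1][j], dp[i][j-1]).
    ·  A  A  G  Z  Z  A  Z
 ·  0  0  0  0  0  0  0  0
 Y  0  0  0  0  0  0  0  0
 A  0  1  1  1  1  1  1  1
 G  0  1  1  2  2  2  2  2
 Z  0  1  1  2  3  3  3  3
 Z  0  1  1  2  3  4  4  4
 F  0  1  1  2  3  4  4  4
 Z  0  1  1  2  3  4  4  5
 A  0  1  2  2  3  4  5  5
dp[8][7] = 5. One LCS (by backtracking along matches): AGZZZ.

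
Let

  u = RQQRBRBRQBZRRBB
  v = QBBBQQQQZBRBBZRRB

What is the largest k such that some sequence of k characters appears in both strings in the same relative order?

10

Taking Q [2,7]; then Q [3,8]; then B [5,10]; then R [6,11]; then B [7,12]; then B [10,13]; then Z [11,14]; then R [12,15]; then R [13,16]; then B [15,17] gives a common subsequence of length 10. The LCS DP gives dp[15][17] = 10, so this is optimal.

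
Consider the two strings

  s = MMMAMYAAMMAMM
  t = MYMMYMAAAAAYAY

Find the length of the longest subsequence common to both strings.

7

Pick M (s #1, t #3), then M (s #2, t #4), then M (s #3, t #6), then A (s #4, t #9), then A (s #7, t #10), then A (s #8, t #11), then A (s #11, t #13); all 7 characters appear in both, in order. The LCS DP gives dp[13][14] = 7, so this is optimal.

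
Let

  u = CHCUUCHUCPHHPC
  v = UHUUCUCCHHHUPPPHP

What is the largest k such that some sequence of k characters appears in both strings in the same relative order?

9

Pick H (u #2, v #2), then C (u #3, v #5), then U (u #4, v #6), then C (u #6, v #8), then H (u #7, v #11), then U (u #8, v #12), then P (u #10, v #15), then H (u #12, v #16), then P (u #13, v #17); all 9 characters appear in both, in order. dp[14][17] = 9 confirms this is the maximum.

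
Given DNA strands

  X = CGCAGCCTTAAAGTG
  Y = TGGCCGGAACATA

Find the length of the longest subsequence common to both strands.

Pick G at X[2]=Y[2]; then G at X[5]=Y[3]; then C at X[6]=Y[4]; then C at X[7]=Y[5]; then A at X[10]=Y[8]; then A at X[11]=Y[9]; then A at X[12]=Y[11]; then T at X[14]=Y[12]; all 8 bases appear in both, in order. The LCS DP gives dp[15][13] = 8, so this is optimal.

8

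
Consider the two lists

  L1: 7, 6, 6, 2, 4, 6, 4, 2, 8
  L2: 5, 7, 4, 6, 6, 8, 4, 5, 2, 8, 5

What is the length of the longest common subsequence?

One common subsequence of length 6: 7 (L1 #1, L2 #2), then 6 (L1 #2, L2 #4), then 6 (L1 #3, L2 #5), then 4 (L1 #5, L2 #7), then 2 (L1 #8, L2 #9), then 8 (L1 #9, L2 #10), and the DP table's final entry dp[9][11] is also 6, so no common subsequence is longer.

6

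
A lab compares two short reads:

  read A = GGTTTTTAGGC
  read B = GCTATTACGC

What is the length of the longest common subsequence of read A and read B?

7

Match G at read A[1]=read B[1]; then T at read A[3]=read B[3]; then T at read A[6]=read B[5]; then T at read A[7]=read B[6]; then A at read A[8]=read B[7]; then G at read A[10]=read B[9]; then C at read A[11]=read B[10] — 7 bases in the same relative order in both, and the DP table's final entry dp[11][10] is also 7, so no common subsequence is longer.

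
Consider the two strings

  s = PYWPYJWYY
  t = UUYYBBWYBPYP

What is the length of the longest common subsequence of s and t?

5

Match Y (s #2, t #3), then Y (s #5, t #4), then W (s #7, t #7), then Y (s #8, t #8), then Y (s #9, t #11) — 5 characters in the same relative order in both. dp[9][12] = 5 confirms this is the maximum.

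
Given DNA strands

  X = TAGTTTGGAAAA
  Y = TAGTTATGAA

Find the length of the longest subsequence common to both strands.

9

One common subsequence of length 9: T [1,1] → A [2,2] → G [3,3] → T [4,4] → T [5,5] → T [6,7] → G [8,8] → A [11,9] → A [12,10]. Since dp[12][10] = 9, nothing longer is possible.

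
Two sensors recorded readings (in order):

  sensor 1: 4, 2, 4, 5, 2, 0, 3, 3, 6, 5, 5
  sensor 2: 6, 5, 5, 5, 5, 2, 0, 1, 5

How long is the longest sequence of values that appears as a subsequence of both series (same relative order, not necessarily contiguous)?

4

Taking 5 (sensor 1 #4, sensor 2 #5), 2 (sensor 1 #5, sensor 2 #6), 0 (sensor 1 #6, sensor 2 #7), 5 (sensor 1 #11, sensor 2 #9) gives a common subsequence of length 4. dp[11][9] = 4 confirms this is the maximum.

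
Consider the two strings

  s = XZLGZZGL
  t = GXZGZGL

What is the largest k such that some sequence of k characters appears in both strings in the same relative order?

6

Taking X [1,2]; then Z [2,3]; then G [4,4]; then Z [6,5]; then G [7,6]; then L [8,7] gives a common subsequence of length 6. The LCS DP gives dp[8][7] = 6, so this is optimal.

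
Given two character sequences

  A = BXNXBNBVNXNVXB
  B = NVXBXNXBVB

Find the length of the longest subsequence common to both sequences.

7

Taking B (A #1, B #4); then X (A #2, B #5); then N (A #3, B #6); then X (A #4, B #7); then B (A #7, B #8); then V (A #12, B #9); then B (A #14, B #10) gives a common subsequence of length 7. The LCS DP gives dp[14][10] = 7, so this is optimal.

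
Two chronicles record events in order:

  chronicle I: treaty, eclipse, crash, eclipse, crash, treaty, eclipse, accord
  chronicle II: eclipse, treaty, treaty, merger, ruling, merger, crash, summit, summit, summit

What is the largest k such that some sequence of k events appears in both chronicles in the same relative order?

Pick treaty at chronicle I[1]=chronicle II[3] → crash at chronicle I[3]=chronicle II[7]; all 2 events appear in both, in order, and the DP table's final entry dp[8][10] is also 2, so no common subsequence is longer.

2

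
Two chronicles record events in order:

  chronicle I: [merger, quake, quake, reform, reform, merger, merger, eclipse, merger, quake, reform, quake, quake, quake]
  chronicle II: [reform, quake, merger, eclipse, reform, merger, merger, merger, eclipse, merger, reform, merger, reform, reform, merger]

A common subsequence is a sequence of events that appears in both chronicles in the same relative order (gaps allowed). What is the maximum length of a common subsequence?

Taking merger at chronicle I[1]=chronicle II[3], reform at chronicle I[4]=chronicle II[5], merger at chronicle I[6]=chronicle II[7], merger at chronicle I[7]=chronicle II[8], eclipse at chronicle I[8]=chronicle II[9], merger at chronicle I[9]=chronicle II[12], reform at chronicle I[11]=chronicle II[14] gives a common subsequence of length 7, and the DP table's final entry dp[14][15] is also 7, so no common subsequence is longer.

7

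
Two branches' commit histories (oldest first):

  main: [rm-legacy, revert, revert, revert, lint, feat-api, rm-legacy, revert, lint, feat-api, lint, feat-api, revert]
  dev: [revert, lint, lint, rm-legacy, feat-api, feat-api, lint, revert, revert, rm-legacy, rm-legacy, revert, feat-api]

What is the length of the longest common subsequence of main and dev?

One common subsequence of length 6: rm-legacy at main[1]=dev[4]; then revert at main[2]=dev[8]; then revert at main[3]=dev[9]; then rm-legacy at main[7]=dev[11]; then revert at main[8]=dev[12]; then feat-api at main[12]=dev[13]. Since dp[13][13] = 6, nothing longer is possible.

6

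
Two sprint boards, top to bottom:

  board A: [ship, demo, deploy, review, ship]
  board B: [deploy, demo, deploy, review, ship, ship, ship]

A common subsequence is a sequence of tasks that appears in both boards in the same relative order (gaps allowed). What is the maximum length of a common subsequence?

4

One common subsequence of length 4: demo (board A #2, board B #2); then deploy (board A #3, board B #3); then review (board A #4, board B #4); then ship (board A #5, board B #7). dp[5][7] = 4 confirms this is the maximum.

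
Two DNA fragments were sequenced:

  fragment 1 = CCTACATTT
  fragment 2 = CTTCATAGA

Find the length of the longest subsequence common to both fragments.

5

Match C (fragment 1 #1, fragment 2 #1), C (fragment 1 #2, fragment 2 #4), T (fragment 1 #3, fragment 2 #6), A (fragment 1 #4, fragment 2 #7), A (fragment 1 #6, fragment 2 #9) — 5 bases in the same relative order in both. Since dp[9][9] = 5, nothing longer is possible.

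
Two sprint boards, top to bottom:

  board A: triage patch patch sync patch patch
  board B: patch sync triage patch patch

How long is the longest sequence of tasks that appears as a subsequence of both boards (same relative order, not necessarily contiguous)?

4

One common subsequence of length 4: patch (board A #3, board B #1) → sync (board A #4, board B #2) → patch (board A #5, board B #4) → patch (board A #6, board B #5). dp[6][5] = 4 confirms this is the maximum.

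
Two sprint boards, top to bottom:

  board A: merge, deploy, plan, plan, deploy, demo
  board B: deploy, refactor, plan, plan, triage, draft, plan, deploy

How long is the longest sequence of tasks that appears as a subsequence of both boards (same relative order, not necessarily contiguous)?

Pick deploy (board A #2, board B #1) → plan (board A #3, board B #4) → plan (board A #4, board B #7) → deploy (board A #5, board B #8); all 4 tasks appear in both, in order. Since dp[6][8] = 4, nothing longer is possible.

4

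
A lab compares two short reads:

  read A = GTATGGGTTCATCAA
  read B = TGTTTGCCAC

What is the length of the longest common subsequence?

7

Let dp[i][j] be the LCS length of the first i bases of read A and the first j bases of read B. dp[i][j] = dp[i-1][j-1]+1 when the i-th and j-th bases match, else max(dp[i-1][j], dp[i][j-1]).
    ·  T  G  T  T  T  G  C  C  A  C
 ·  0  0  0  0  0  0  0  0  0  0  0
 G  0  0  1  1  1  1  1  1  1  1  1
 T  0  1  1  2  2  2  2  2  2  2  2
 A  0  1  1  2  2  2  2  2  2  3  3
 T  0  1  1  2  3  3  3  3  3  3  3
 G  0  1  2  2  3  3  4  4  4  4  4
 G  0  1  2  2  3  3  4  4  4  4  4
 G  0  1  2  2  3  3  4  4  4  4  4
 T  0  1  2  3  3  4  4  4  4  4  4
 T  0  1  2  3  4  4  4  4  4  4  4
 C  0  1  2  3  4  4  4  5  5  5  5
 A  0  1  2  3  4  4  4  5  5  6  6
 T  0  1  2  3  4  5  5  5  5  6  6
 C  0  1  2  3  4  5  5  6  6  6  7
 A  0  1  2  3  4  5  5  6  6  7  7
 A  0  1  2  3  4  5  5  6  6  7  7
dp[15][10] = 7. One LCS (by backtracking along matches): GTTGCAC.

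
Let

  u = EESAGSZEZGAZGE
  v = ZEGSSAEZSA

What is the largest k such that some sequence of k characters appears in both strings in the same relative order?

6

Let dp[i][j] be the LCS length of the first i characters of u and the first j characters of v. dp[i][j] = dp[i-1][j-1]+1 when the i-th and j-th characters match, else max(dp[i-1][j], dp[i][j-1]).
    ·  Z  E  G  S  S  A  E  Z  S  A
 ·  0  0  0  0  0  0  0  0  0  0  0
 E  0  0  1  1  1  1  1  1  1  1  1
 E  0  0  1  1  1  1  1  2  2  2  2
 S  0  0  1  1  2  2  2  2  2  3  3
 A  0  0  1  1  2  2  3  3  3  3  4
 G  0  0  1  2  2  2  3  3  3  3  4
 S  0  0  1  2  3  3  3  3  3  4  4
 Z  0  1  1  2  3  3  3  3  4  4  4
 E  0  1  2  2  3  3  3  4  4  4  4
 Z  0  1  2  2  3  3  3  4  5  5  5
 G  0  1  2  3  3  3  3  4  5  5  5
 A  0  1  2  3  3  3  4  4  5  5  6
 Z  0  1  2  3  3  3  4  4  5  5  6
 G  0  1  2  3  3  3  4  4  5  5  6
 E  0  1  2  3  3  3  4  5  5  5  6
dp[14][10] = 6. One LCS (by backtracking along matches): ESAEZA.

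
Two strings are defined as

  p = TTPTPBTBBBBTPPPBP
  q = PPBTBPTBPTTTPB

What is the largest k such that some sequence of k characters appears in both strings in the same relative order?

9

Pick P (p #3, q #1) → P (p #5, q #2) → B (p #6, q #3) → T (p #7, q #4) → B (p #8, q #5) → B (p #9, q #8) → T (p #12, q #12) → P (p #15, q #13) → B (p #16, q #14); all 9 characters appear in both, in order, and the DP table's final entry dp[17][14] is also 9, so no common subsequence is longer.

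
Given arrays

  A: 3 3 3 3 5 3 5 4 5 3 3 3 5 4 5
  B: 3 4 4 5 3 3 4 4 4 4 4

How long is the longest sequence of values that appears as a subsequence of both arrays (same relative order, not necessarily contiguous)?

Pick 3 (A #1, B #1), 4 (A #8, B #3), 5 (A #9, B #4), 3 (A #10, B #5), 3 (A #11, B #6), 4 (A #14, B #11); all 6 values appear in both, in order. Since dp[15][11] = 6, nothing longer is possible.

6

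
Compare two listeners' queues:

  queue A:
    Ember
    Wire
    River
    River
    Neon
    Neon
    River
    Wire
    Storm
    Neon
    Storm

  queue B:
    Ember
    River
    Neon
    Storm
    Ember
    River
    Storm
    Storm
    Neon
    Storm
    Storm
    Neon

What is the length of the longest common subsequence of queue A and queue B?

7

Match Ember [1,1], then River [4,2], then Neon [5,3], then River [7,6], then Storm [9,8], then Neon [10,9], then Storm [11,11] — 7 songs in the same relative order in both. The LCS DP gives dp[11][12] = 7, so this is optimal.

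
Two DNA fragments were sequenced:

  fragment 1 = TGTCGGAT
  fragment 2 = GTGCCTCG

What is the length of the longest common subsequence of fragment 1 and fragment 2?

5

Taking T (fragment 1 #1, fragment 2 #2), G (fragment 1 #2, fragment 2 #3), T (fragment 1 #3, fragment 2 #6), C (fragment 1 #4, fragment 2 #7), G (fragment 1 #6, fragment 2 #8) gives a common subsequence of length 5. dp[8][8] = 5 confirms this is the maximum.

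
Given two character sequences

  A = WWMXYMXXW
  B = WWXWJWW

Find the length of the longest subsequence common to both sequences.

4

Match W [1,1], W [2,2], X [4,3], W [9,7] — 4 characters in the same relative order in both. The LCS DP gives dp[9][7] = 4, so this is optimal.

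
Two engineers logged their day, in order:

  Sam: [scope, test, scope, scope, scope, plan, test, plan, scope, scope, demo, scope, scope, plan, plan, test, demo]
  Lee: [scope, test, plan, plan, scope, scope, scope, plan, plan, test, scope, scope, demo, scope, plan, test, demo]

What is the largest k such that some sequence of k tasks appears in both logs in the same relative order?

One common subsequence of length 14: scope [1,1] → test [2,2] → scope [3,5] → scope [4,6] → scope [5,7] → plan [6,9] → test [7,10] → scope [9,11] → scope [10,12] → demo [11,13] → scope [13,14] → plan [15,15] → test [16,16] → demo [17,17], and the DP table's final entry dp[17][17] is also 14, so no common subsequence is longer.

14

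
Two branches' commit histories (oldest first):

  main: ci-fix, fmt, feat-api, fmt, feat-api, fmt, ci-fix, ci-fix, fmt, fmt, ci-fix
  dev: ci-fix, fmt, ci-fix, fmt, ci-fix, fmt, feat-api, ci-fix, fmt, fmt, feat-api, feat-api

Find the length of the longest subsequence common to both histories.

7

One common subsequence of length 7: ci-fix (main #1, dev #3), fmt (main #2, dev #4), fmt (main #4, dev #6), feat-api (main #5, dev #7), ci-fix (main #8, dev #8), fmt (main #9, dev #9), fmt (main #10, dev #10), and the DP table's final entry dp[11][12] is also 7, so no common subsequence is longer.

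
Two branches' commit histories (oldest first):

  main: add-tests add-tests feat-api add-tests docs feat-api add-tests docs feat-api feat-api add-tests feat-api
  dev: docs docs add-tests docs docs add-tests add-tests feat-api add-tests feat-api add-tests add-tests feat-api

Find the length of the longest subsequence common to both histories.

8

Pick add-tests [1,6]; then add-tests [2,7]; then feat-api [3,8]; then add-tests [4,9]; then feat-api [6,10]; then add-tests [7,11]; then add-tests [11,12]; then feat-api [12,13]; all 8 commits appear in both, in order. The LCS DP gives dp[12][13] = 8, so this is optimal.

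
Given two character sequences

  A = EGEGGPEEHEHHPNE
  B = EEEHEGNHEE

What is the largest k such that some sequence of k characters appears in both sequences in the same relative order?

7

Let dp[i][j] be the LCS length of the first i characters of A and the first j characters of B. dp[i][j] = dp[i-1][j-1]+1 when the i-th and j-th characters match, else max(dp[i-1][j], dp[i][j-1]).
    ·  E  E  E  H  E  G  N  H  E  E
 ·  0  0  0  0  0  0  0  0  0  0  0
 E  0  1  1  1  1  1  1  1  1  1  1
 G  0  1  1  1  1  1  2  2  2  2  2
 E  0  1  2  2  2  2  2  2  2  3  3
 G  0  1  2  2  2  2  3  3  3  3  3
 G  0  1  2  2  2  2  3  3  3  3  3
 P  0  1  2  2  2  2  3  3  3  3  3
 E  0  1  2  3  3  3  3  3  3  4  4
 E  0  1  2  3  3  4  4  4  4  4  5
 H  0  1  2  3  4  4  4  4  5  5  5
 E  0  1  2  3  4  5  5  5  5  6  6
 H  0  1  2  3  4  5  5  5  6  6  6
 H  0  1  2  3  4  5  5  5  6  6  6
 P  0  1  2  3  4  5  5  5  6  6  6
 N  0  1  2  3  4  5  5  6  6  6  6
 E  0  1  2  3  4  5  5  6  6  7  7
dp[15][10] = 7. One LCS (by backtracking along matches): EEEEHEE.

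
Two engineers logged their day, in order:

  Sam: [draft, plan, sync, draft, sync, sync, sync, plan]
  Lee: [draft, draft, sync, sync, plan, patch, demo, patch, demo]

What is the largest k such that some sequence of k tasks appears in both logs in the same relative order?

Pick draft [1,1] → draft [4,2] → sync [6,3] → sync [7,4] → plan [8,5]; all 5 tasks appear in both, in order. The LCS DP gives dp[8][9] = 5, so this is optimal.

5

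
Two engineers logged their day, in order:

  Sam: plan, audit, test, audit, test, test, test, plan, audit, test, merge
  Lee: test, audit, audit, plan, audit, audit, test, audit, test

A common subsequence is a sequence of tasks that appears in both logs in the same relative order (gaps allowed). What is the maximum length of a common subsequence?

Match plan (Sam #1, Lee #4), then audit (Sam #2, Lee #5), then audit (Sam #4, Lee #6), then test (Sam #7, Lee #7), then audit (Sam #9, Lee #8), then test (Sam #10, Lee #9) — 6 tasks in the same relative order in both. The LCS DP gives dp[11][9] = 6, so this is optimal.

6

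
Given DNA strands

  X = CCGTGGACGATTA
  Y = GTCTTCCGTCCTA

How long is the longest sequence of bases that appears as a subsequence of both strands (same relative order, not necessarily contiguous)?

Match C [1,6] → C [2,7] → G [3,8] → T [4,9] → C [8,11] → T [12,12] → A [13,13] — 7 bases in the same relative order in both, and the DP table's final entry dp[13][13] is also 7, so no common subsequence is longer.

7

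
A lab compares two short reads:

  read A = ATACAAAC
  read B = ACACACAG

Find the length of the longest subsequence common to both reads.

Pick A [1,1], then A [3,3], then C [4,4], then A [5,5], then A [6,7]; all 5 bases appear in both, in order. Since dp[8][8] = 5, nothing longer is possible.

5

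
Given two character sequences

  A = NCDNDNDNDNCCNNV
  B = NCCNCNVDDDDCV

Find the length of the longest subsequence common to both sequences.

Taking N at A[1]=B[4]; then C at A[2]=B[5]; then D at A[3]=B[8]; then D at A[5]=B[9]; then D at A[7]=B[10]; then D at A[9]=B[11]; then C at A[12]=B[12]; then V at A[15]=B[13] gives a common subsequence of length 8. Since dp[15][13] = 8, nothing longer is possible.

8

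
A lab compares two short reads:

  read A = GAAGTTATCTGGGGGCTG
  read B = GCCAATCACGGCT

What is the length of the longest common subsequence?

10

Pick G at read A[1]=read B[1] → A at read A[2]=read B[4] → A at read A[3]=read B[5] → T at read A[5]=read B[6] → A at read A[7]=read B[8] → C at read A[9]=read B[9] → G at read A[14]=read B[10] → G at read A[15]=read B[11] → C at read A[16]=read B[12] → T at read A[17]=read B[13]; all 10 bases appear in both, in order. The LCS DP gives dp[18][13] = 10, so this is optimal.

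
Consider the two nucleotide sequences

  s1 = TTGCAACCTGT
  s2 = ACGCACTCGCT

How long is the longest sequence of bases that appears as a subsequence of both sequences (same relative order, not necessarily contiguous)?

Match G (s1 #3, s2 #3); then C (s1 #4, s2 #4); then A (s1 #6, s2 #5); then C (s1 #7, s2 #6); then C (s1 #8, s2 #8); then G (s1 #10, s2 #9); then T (s1 #11, s2 #11) — 7 bases in the same relative order in both, and the DP table's final entry dp[11][11] is also 7, so no common subsequence is longer.

7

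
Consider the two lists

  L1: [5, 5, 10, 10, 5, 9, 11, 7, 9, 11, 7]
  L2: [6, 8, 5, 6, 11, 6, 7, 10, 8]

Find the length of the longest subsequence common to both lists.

3

Taking 5 (L1 #1, L2 #3) → 11 (L1 #7, L2 #5) → 7 (L1 #8, L2 #7) gives a common subsequence of length 3. dp[11][9] = 3 confirms this is the maximum.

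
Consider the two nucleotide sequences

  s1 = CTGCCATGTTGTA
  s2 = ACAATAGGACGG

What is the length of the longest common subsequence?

Match C [1,2], T [2,5], G [3,8], C [5,10], G [8,11], G [11,12] — 6 bases in the same relative order in both. The LCS DP gives dp[13][12] = 6, so this is optimal.

6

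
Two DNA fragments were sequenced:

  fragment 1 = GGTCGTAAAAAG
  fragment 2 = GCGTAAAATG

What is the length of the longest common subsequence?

9

One common subsequence of length 9: G [2,1], C [4,2], G [5,3], T [6,4], A [7,5], A [8,6], A [9,7], A [10,8], G [12,10]. The LCS DP gives dp[12][10] = 9, so this is optimal.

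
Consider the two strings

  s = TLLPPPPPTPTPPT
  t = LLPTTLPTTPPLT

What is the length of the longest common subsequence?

Match L at s[2]=t[1]; then L at s[3]=t[2]; then P at s[4]=t[3]; then P at s[8]=t[7]; then T at s[9]=t[8]; then T at s[11]=t[9]; then P at s[12]=t[10]; then P at s[13]=t[11]; then T at s[14]=t[13] — 9 characters in the same relative order in both. dp[14][13] = 9 confirms this is the maximum.

9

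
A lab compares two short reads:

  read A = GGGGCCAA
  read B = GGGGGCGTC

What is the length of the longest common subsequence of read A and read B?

Let dp[i][j] be the LCS length of the first i bases of read A and the first j bases of read B. dp[i][j] = dp[i-1][j-1]+1 when the i-th and j-th bases match, else max(dp[i-1][j], dp[i][j-1]).
    ·  G  G  G  G  G  C  G  T  C
 ·  0  0  0  0  0  0  0  0  0  0
 G  0  1  1  1  1  1  1  1  1  1
 G  0  1  2  2  2  2  2  2  2  2
 G  0  1  2  3  3  3  3  3  3  3
 G  0  1  2  3  4  4  4  4  4  4
 C  0  1  2  3  4  4  5  5  5  5
 C  0  1  2  3  4  4  5  5  5  6
 A  0  1  2  3  4  4  5  5  5  6
 A  0  1  2  3  4  4  5  5  5  6
dp[8][9] = 6. One LCS (by backtracking along matches): GGGGCC.

6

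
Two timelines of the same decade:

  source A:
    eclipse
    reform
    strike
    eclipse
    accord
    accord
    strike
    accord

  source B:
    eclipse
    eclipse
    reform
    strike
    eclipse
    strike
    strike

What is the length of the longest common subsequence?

5

Pick eclipse (source A #1, source B #2) → reform (source A #2, source B #3) → strike (source A #3, source B #4) → eclipse (source A #4, source B #5) → strike (source A #7, source B #7); all 5 events appear in both, in order. The LCS DP gives dp[8][7] = 5, so this is optimal.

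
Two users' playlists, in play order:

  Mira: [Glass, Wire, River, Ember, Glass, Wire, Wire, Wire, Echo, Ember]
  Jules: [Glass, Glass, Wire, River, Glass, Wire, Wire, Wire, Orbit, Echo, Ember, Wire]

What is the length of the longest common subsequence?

Taking Glass [1,2], Wire [2,3], River [3,4], Glass [5,5], Wire [6,6], Wire [7,7], Wire [8,8], Echo [9,10], Ember [10,11] gives a common subsequence of length 9. dp[10][12] = 9 confirms this is the maximum.

9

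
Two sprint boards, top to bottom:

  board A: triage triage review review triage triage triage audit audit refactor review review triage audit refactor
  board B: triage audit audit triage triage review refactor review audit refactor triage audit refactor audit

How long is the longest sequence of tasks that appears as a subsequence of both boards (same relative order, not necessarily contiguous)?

One common subsequence of length 9: triage at board A[1]=board B[4], then triage at board A[2]=board B[5], then review at board A[3]=board B[6], then review at board A[4]=board B[8], then audit at board A[9]=board B[9], then refactor at board A[10]=board B[10], then triage at board A[13]=board B[11], then audit at board A[14]=board B[12], then refactor at board A[15]=board B[13]. The LCS DP gives dp[15][14] = 9, so this is optimal.

9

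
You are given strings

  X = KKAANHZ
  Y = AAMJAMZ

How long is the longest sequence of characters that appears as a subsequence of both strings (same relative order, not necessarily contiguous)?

Pick A (X #3, Y #2), A (X #4, Y #5), Z (X #7, Y #7); all 3 characters appear in both, in order. The LCS DP gives dp[7][7] = 3, so this is optimal.

3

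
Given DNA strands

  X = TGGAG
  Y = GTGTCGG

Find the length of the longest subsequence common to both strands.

4

Let dp[i][j] be the LCS length of the first i bases of X and the first j bases of Y. dp[i][j] = dp[i-1][j-1]+1 when the i-th and j-th bases match, else max(dp[i-1][j], dp[i][j-1]).
    ·  G  T  G  T  C  G  G
 ·  0  0  0  0  0  0  0  0
 T  0  0  1  1  1  1  1  1
 G  0  1  1  2  2  2  2  2
 G  0  1  1  2  2  2  3  3
 A  0  1  1  2  2  2  3  3
 G  0  1  1  2  2  2  3  4
dp[5][7] = 4. One LCS (by backtracking along matches): TGGG.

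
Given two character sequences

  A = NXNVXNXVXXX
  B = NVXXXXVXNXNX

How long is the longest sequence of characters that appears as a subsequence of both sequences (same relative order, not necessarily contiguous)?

Let dp[i][j] be the LCS length of the first i characters of A and the first j characters of B. dp[i][j] = dp[i-1][j-1]+1 when the i-th and j-th characters match, else max(dp[i-1][j], dp[i][j-1]).
    ·  N  V  X  X  X  X  V  X  N  X  N  X
 ·  0  0  0  0  0  0  0  0  0  0  0  0  0
 N  0  1  1  1  1  1  1  1  1  1  1  1  1
 X  0  1  1  2  2  2  2  2  2  2  2  2  2
 N  0  1  1  2  2  2  2  2  2  3  3  3  3
 V  0  1  2  2  2  2  2  3  3  3  3  3  3
 X  0  1  2  3  3  3  3  3  4  4  4  4  4
 N  0  1  2  3  3  3  3  3  4  5  5  5  5
 X  0  1  2  3  4  4  4  4  4  5  6  6  6
 V  0  1  2  3  4  4  4  5  5  5  6  6  6
 X  0  1  2  3  4  5  5  5  6  6  6  6  7
 X  0  1  2  3  4  5  6  6  6  6  7  7  7
 X  0  1  2  3  4  5  6  6  7  7  7  7  8
dp[11][12] = 8. One LCS (by backtracking along matches): NXXXVXXX.

8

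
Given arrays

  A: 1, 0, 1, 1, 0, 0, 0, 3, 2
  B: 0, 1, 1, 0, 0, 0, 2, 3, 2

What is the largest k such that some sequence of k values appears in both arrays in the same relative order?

8

Let dp[i][j] be the LCS length of the first i values of A and the first j values of B. dp[i][j] = dp[i-1][j-1]+1 when the i-th and j-th values match, else max(dp[i-1][j], dp[i][j-1]).
    ·  0  1  1  0  0  0  2  3  2
 ·  0  0  0  0  0  0  0  0  0  0
 1  0  0  1  1  1  1  1  1  1  1
 0  0  1  1  1  2  2  2  2  2  2
 1  0  1  2  2  2  2  2  2  2  2
 1  0  1  2  3  3  3  3  3  3  3
 0  0  1  2  3  4  4  4  4  4  4
 0  0  1  2  3  4  5  5  5  5  5
 0  0  1  2  3  4  5  6  6  6  6
 3  0  1  2  3  4  5  6  6  7  7
 2  0  1  2  3  4  5  6  7  7  8
dp[9][9] = 8. One LCS (by backtracking along matches): 0, 1, 1, 0, 0, 0, 3, 2.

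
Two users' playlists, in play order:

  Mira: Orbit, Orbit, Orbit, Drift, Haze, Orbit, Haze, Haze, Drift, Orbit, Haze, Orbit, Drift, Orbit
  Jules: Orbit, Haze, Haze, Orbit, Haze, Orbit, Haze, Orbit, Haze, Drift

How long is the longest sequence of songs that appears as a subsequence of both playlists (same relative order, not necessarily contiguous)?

One common subsequence of length 8: Orbit at Mira[1]=Jules[1], Orbit at Mira[3]=Jules[4], Haze at Mira[5]=Jules[5], Orbit at Mira[6]=Jules[6], Haze at Mira[8]=Jules[7], Orbit at Mira[10]=Jules[8], Haze at Mira[11]=Jules[9], Drift at Mira[13]=Jules[10], and the DP table's final entry dp[14][10] is also 8, so no common subsequence is longer.

8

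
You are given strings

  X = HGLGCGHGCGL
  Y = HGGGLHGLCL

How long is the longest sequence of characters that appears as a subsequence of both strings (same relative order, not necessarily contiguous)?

Let dp[i][j] be the LCS length of the first i characters of X and the first j characters of Y. dp[i][j] = dp[i-1][j-1]+1 when the i-th and j-th characters match, else max(dp[i-1][j], dp[i][j-1]).
    ·  H  G  G  G  L  H  G  L  C  L
 ·  0  0  0  0  0  0  0  0  0  0  0
 H  0  1  1  1  1  1  1  1  1  1  1
 G  0  1  2  2  2  2  2  2  2  2  2
 L  0  1  2  2  2  3  3  3  3  3  3
 G  0  1  2  3  3  3  3  4  4  4  4
 C  0  1  2  3  3  3  3  4  4  5  5
 G  0  1  2  3  4  4  4  4  4  5  5
 H  0  1  2  3  4  4  5  5  5  5  5
 G  0  1  2  3  4  4  5  6  6  6  6
 C  0  1  2  3  4  4  5  6  6  7  7
 G  0  1  2  3  4  4  5  6  6  7  7
 L  0  1  2  3  4  5  5  6  7  7  8
dp[11][10] = 8. One LCS (by backtracking along matches): HGGGHGCL.

8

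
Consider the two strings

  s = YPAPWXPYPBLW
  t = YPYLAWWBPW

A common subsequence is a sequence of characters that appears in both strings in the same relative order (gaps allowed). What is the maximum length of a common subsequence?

6

Let dp[i][j] be the LCS length of the first i characters of s and the first j characters of t. dp[i][j] = dp[i-1][j-1]+1 when the i-th and j-th characters match, else max(dp[i-1][j], dp[i][j-1]).
    ·  Y  P  Y  L  A  W  W  B  P  W
 ·  0  0  0  0  0  0  0  0  0  0  0
 Y  0  1  1  1  1  1  1  1  1  1  1
 P  0  1  2  2  2  2  2  2  2  2  2
 A  0  1  2  2  2  3  3  3  3  3  3
 P  0  1  2  2  2  3  3  3  3  4  4
 W  0  1  2  2  2  3  4  4  4  4  5
 X  0  1  2  2  2  3  4  4  4  4  5
 P  0  1  2  2  2  3  4  4  4  5  5
 Y  0  1  2  3  3  3  4  4  4  5  5
 P  0  1  2  3  3  3  4  4  4  5  5
 B  0  1  2  3  3  3  4  4  5  5  5
 L  0  1  2  3  4  4  4  4  5  5  5
 W  0  1  2  3  4  4  5  5  5  5  6
dp[12][10] = 6. One LCS (by backtracking along matches): YPAWPW.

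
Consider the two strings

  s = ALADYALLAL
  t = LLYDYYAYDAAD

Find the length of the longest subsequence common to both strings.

Let dp[i][j] be the LCS length of the first i characters of s and the first j characters of t. dp[i][j] = dp[i-1][j-1]+1 when the i-th and j-th characters match, else max(dp[i-1][j], dp[i][j-1]).
    ·  L  L  Y  D  Y  Y  A  Y  D  A  A  D
 ·  0  0  0  0  0  0  0  0  0  0  0  0  0
 A  0  0  0  0  0  0  0  1  1  1  1  1  1
 L  0  1  1  1  1  1  1  1  1  1  1  1  1
 A  0  1  1  1  1  1  1  2  2  2  2  2  2
 D  0  1  1  1  2  2  2  2  2  3  3  3  3
 Y  0  1  1  2  2  3  3  3  3  3  3  3  3
 A  0  1  1  2  2  3  3  4  4  4  4  4  4
 L  0  1  2  2  2  3  3  4  4  4  4  4  4
 L  0  1  2  2  2  3  3  4  4  4  4  4  4
 A  0  1  2  2  2  3  3  4  4  4  5  5  5
 L  0  1  2  2  2  3  3  4  4  4  5  5  5
dp[10][12] = 5. One LCS (by backtracking along matches): LADAA.

5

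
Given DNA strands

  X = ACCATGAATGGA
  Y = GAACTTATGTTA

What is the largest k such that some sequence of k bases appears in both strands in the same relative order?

Let dp[i][j] be the LCS length of the first i bases of X and the first j bases of Y. dp[i][j] = dp[i-1][j-1]+1 when the i-th and j-th bases match, else max(dp[i-1][j], dp[i][j-1]).
    ·  G  A  A  C  T  T  A  T  G  T  T  A
 ·  0  0  0  0  0  0  0  0  0  0  0  0  0
 A  0  0  1  1  1  1  1  1  1  1  1  1  1
 C  0  0  1  1  2  2  2  2  2  2  2  2  2
 C  0  0  1  1  2  2  2  2  2  2  2  2  2
 A  0  0  1  2  2  2  2  3  3  3  3  3  3
 T  0  0  1  2  2  3  3  3  4  4  4  4  4
 G  0  1  1  2  2  3  3  3  4  5  5  5  5
 A  0  1  2  2  2  3  3  4  4  5  5  5  6
 A  0  1  2  3  3  3  3  4  4  5  5  5  6
 T  0  1  2  3  3  4  4  4  5  5  6  6  6
 G  0  1  2  3  3  4  4  4  5  6  6  6  6
 G  0  1  2  3  3  4  4  4  5  6  6  6  6
 A  0  1  2  3  3  4  4  5  5  6  6  6  7
dp[12][12] = 7. One LCS (by backtracking along matches): ACATGTA.

7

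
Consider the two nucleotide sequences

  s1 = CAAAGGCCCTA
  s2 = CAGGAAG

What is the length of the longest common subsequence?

One common subsequence of length 5: C (s1 #1, s2 #1), then A (s1 #2, s2 #2), then A (s1 #3, s2 #5), then A (s1 #4, s2 #6), then G (s1 #6, s2 #7). dp[11][7] = 5 confirms this is the maximum.

5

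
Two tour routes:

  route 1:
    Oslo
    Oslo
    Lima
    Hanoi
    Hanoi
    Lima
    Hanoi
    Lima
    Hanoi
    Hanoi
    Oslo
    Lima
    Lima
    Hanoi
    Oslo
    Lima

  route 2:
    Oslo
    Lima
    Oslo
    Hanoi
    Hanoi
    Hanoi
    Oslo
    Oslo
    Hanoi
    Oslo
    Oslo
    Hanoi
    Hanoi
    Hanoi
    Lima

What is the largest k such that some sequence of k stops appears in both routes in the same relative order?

Taking Oslo at route 1[1]=route 2[1], Oslo at route 1[2]=route 2[3], Hanoi at route 1[4]=route 2[5], Hanoi at route 1[5]=route 2[6], Hanoi at route 1[7]=route 2[9], Hanoi at route 1[9]=route 2[12], Hanoi at route 1[10]=route 2[13], Hanoi at route 1[14]=route 2[14], Lima at route 1[16]=route 2[15] gives a common subsequence of length 9. The LCS DP gives dp[16][15] = 9, so this is optimal.

9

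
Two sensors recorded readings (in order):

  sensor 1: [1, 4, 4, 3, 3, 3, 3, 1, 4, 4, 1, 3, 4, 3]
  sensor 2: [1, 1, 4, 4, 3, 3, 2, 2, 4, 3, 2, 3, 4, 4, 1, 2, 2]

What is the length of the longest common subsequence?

10

One common subsequence of length 10: 1 [1,2]; then 4 [2,3]; then 4 [3,4]; then 3 [4,5]; then 3 [5,6]; then 3 [6,10]; then 3 [7,12]; then 4 [9,13]; then 4 [10,14]; then 1 [11,15]. Since dp[14][17] = 10, nothing longer is possible.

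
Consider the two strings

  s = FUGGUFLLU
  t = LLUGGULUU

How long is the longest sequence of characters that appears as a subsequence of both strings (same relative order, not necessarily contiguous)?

Let dp[i][j] be the LCS length of the first i characters of s and the first j characters of t. dp[i][j] = dp[i-1][j-1]+1 when the i-th and j-th characters match, else max(dp[i-1][j], dp[i][j-1]).
    ·  L  L  U  G  G  U  L  U  U
 ·  0  0  0  0  0  0  0  0  0  0
 F  0  0  0  0  0  0  0  0  0  0
 U  0  0  0  1  1  1  1  1  1  1
 G  0  0  0  1  2  2  2  2  2  2
 G  0  0  0  1  2  3  3  3  3  3
 U  0  0  0  1  2  3  4  4  4  4
 F  0  0  0  1  2  3  4  4  4  4
 L  0  1  1  1  2  3  4  5  5  5
 L  0  1  2  2  2  3  4  5  5  5
 U  0  1  2  3  3  3  4  5  6  6
dp[9][9] = 6. One LCS (by backtracking along matches): UGGULU.

6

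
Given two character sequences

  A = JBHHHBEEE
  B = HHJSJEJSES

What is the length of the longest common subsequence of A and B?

4

Let dp[i][j] be the LCS length of the first i characters of A and the first j characters of B. dp[i][j] = dp[i-1][j-1]+1 when the i-th and j-th characters match, else max(dp[i-1][j], dp[i][j-1]).
    ·  H  H  J  S  J  E  J  S  E  S
 ·  0  0  0  0  0  0  0  0  0  0  0
 J  0  0  0  1  1  1  1  1  1  1  1
 B  0  0  0  1  1  1  1  1  1  1  1
 H  0  1  1  1  1  1  1  1  1  1  1
 H  0  1  2  2  2  2  2  2  2  2  2
 H  0  1  2  2  2  2  2  2  2  2  2
 B  0  1  2  2  2  2  2  2  2  2  2
 E  0  1  2  2  2  2  3  3  3  3  3
 E  0  1  2  2  2  2  3  3  3  4  4
 E  0  1  2  2  2  2  3  3  3  4  4
dp[9][10] = 4. One LCS (by backtracking along matches): HHEE.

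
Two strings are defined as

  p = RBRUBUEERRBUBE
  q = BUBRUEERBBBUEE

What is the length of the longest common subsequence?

10

Match B [2,1] → U [4,2] → B [5,3] → U [6,5] → E [7,6] → E [8,7] → R [9,8] → B [11,11] → U [12,12] → E [14,14] — 10 characters in the same relative order in both. The LCS DP gives dp[14][14] = 10, so this is optimal.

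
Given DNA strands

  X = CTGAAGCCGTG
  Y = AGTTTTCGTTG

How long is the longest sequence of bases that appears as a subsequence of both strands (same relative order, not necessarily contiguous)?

One common subsequence of length 6: A (X #5, Y #1); then G (X #6, Y #2); then C (X #8, Y #7); then G (X #9, Y #8); then T (X #10, Y #10); then G (X #11, Y #11). The LCS DP gives dp[11][11] = 6, so this is optimal.

6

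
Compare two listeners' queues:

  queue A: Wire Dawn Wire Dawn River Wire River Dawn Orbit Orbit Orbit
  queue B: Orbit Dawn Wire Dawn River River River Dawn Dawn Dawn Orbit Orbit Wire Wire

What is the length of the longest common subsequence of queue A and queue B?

Taking Dawn at queue A[2]=queue B[2], Wire at queue A[3]=queue B[3], Dawn at queue A[4]=queue B[4], River at queue A[5]=queue B[6], River at queue A[7]=queue B[7], Dawn at queue A[8]=queue B[10], Orbit at queue A[9]=queue B[11], Orbit at queue A[10]=queue B[12] gives a common subsequence of length 8, and the DP table's final entry dp[11][14] is also 8, so no common subsequence is longer.

8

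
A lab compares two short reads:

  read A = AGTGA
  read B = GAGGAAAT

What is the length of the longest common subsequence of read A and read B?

4

Let dp[i][j] be the LCS length of the first i bases of read A and the first j bases of read B. dp[i][j] = dp[i-1][j-1]+1 when the i-th and j-th bases match, else max(dp[i-1][j], dp[i][j-1]).
    ·  G  A  G  G  A  A  A  T
 ·  0  0  0  0  0  0  0  0  0
 A  0  0  1  1  1  1  1  1  1
 G  0  1  1  2  2  2  2  2  2
 T  0  1  1  2  2  2  2  2  3
 G  0  1  1  2  3  3  3  3  3
 A  0  1  2  2  3  4  4  4  4
dp[5][8] = 4. One LCS (by backtracking along matches): AGGA.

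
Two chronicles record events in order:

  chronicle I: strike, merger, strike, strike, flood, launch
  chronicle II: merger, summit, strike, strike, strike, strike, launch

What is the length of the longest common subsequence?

4

Match strike at chronicle I[1]=chronicle II[4] → strike at chronicle I[3]=chronicle II[5] → strike at chronicle I[4]=chronicle II[6] → launch at chronicle I[6]=chronicle II[7] — 4 events in the same relative order in both. The LCS DP gives dp[6][7] = 4, so this is optimal.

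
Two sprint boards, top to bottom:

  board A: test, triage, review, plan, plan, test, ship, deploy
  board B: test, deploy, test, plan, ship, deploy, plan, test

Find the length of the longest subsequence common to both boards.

4

Match test [1,3]; then plan [4,4]; then plan [5,7]; then test [6,8] — 4 tasks in the same relative order in both. The LCS DP gives dp[8][8] = 4, so this is optimal.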